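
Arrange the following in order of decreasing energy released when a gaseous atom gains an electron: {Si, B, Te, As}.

B is in period 2, group 13; Si is in period 3, group 14; As is in period 4, group 15; Te is in period 5, group 16.
EA tends to increase across a period and decrease down a group, though the pattern is less regular than for IE or radius.
A diagonal step moves right (one effect) and down (the opposite effect) at once.
As > B: period and group pull opposite ways; the across-period shift dominates (78 vs 27 kJ/mol).
Si > As: period and group pull opposite ways; the down-group shift dominates (134 vs 78 kJ/mol).
Te > Si: period and group pull opposite ways; the across-period shift dominates (190 vs 134 kJ/mol).
For reference (kJ/mol): B 27, Si 134, As 78, Te 190.
So from highest to lowest: Te > Si > As > B.

Te > Si > As > B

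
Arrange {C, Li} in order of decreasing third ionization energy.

Li > C

IE_3 is the cost of taking one more electron from the +2 cation: C²⁺ still has 2 valence electrons; Li²⁺ is already 1 electron into the core.
Pulling an electron out of a noble-gas core costs far more than removing a remaining valence electron, so Li sits at the high end of IE_3.
The numbers (kJ/mol): C 4620, Li 11815.
Overall IE_3 order: C < Li.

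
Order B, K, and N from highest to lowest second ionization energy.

K > N > B

After 1 electron has been removed, what remains? B⁺ still has 2 valence electrons; K⁺ is the bare [Ar] core; N⁺ still has 4 valence electrons.
Breaking into a closed-shell core is much more expensive than removing a leftover valence electron — K has the largest IE_2 here.
Valence configurations: B⁺ [He]2s², N⁺ [He]2s²2p².
Approximate IE_2 values (kJ/mol): B 2427, K 3052, N 2856.
Putting it together, IE_2: B < N < K.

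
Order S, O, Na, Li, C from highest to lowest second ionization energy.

The second ionization energy removes an electron from the +1 ion. For each element: S⁺ still has 5 valence electrons; O⁺ still has 5 valence electrons; Na⁺ is the bare [Ne] core; Li⁺ is the bare [He] core; C⁺ still has 3 valence electrons.
Breaking into a closed-shell core is much more expensive than removing a leftover valence electron — Na and Li have the largest IE_2 here.
Valence configurations: S⁺ [Ne]3s²3p³, O⁺ [He]2s²2p³, C⁺ [He]2s²2p¹.
Tabulated IE_2 (kJ/mol): S 2252, O 3388, Na 4562, Li 7298, C 2353.
Overall IE_2 order: S < C < O < Na < Li.

Li > Na > O > C > S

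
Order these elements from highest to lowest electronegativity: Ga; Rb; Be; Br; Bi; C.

Br > C > Bi > Ga > Be > Rb

Be is in period 2, group 2; C is in period 2, group 14; Ga is in period 4, group 13; Br is in period 4, group 17; Rb is in period 5, group 1; Bi is in period 6, group 15.
Atoms toward the upper right of the periodic table pull bonding electrons most strongly.
Here both period and group differ, so the two effects have to be weighed against each other.
Be > Rb: relative to Rb, both the across-period and down-group shifts push Be's electronegativity up.
Ga > Be: the two effects oppose for this pair; the across-period effect wins (1.81 vs 1.57).
Bi > Ga: period and group pull opposite ways; the across-period shift dominates (2.02 vs 1.81).
C > Bi: period and group pull opposite ways; the down-group shift dominates (2.55 vs 2.02).
Br > C: the two effects oppose for this pair; the across-period effect wins (2.96 vs 2.55).
For reference (Pauling): Be 1.57, C 2.55, Ga 1.81, Br 2.96, Rb 0.82, Bi 2.02.
So from highest to lowest: Br > C > Bi > Ga > Be > Rb.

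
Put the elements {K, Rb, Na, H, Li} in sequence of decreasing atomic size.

H is in period 1, group 1; Li is in period 2, group 1; Na is in period 3, group 1; K is in period 4, group 1; Rb is in period 5, group 1.
Across a period the added protons contract the valence shell; down a group each new principal shell makes the atom larger.
All are in group 1, so atomic radius increases down the group.
So from largest to smallest: Rb > K > Na > Li > H.

Rb, K, Na, Li, H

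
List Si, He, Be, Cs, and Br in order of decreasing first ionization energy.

IE₁ increases left→right with effective nuclear charge and decreases top→bottom as the valence shell moves farther out.
Neither a single period nor a single group — weigh both effects.
Si > Cs: both effects reinforce here, so Si is clearly the higher of the two.
Be > Si: period and group pull opposite ways; the down-group shift dominates (900 vs 786 kJ/mol).
Br > Be: the two effects oppose for this pair; the across-period effect wins (1140 vs 900 kJ/mol).
He > Br: relative to Br, both the across-period and down-group shifts push He's first ionization energy up.
For reference (kJ/mol): He 2372, Be 900, Si 786, Br 1140, Cs 376.
So from highest to lowest: He > Br > Be > Si > Cs.

He, Br, Be, Si, Cs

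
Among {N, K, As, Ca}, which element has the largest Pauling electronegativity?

N

N is in period 2, group 15; K is in period 4, group 1; Ca is in period 4, group 2; As is in period 4, group 15.
Smaller atoms with higher effective nuclear charge are more electronegative.
Here both period and group differ, so the two effects have to be weighed against each other.
Ca > K: both are in period 4; the period trend gives Ca the larger value.
As > Ca: As lies to the right of Ca in period 4, so the across-period effect alone puts As higher.
N > As: they share group 15; the group trend gives N the larger value.
For reference (Pauling): N 3.04, K 0.82, Ca 1.00, As 2.18.
The largest Pauling electronegativity among these belongs to N.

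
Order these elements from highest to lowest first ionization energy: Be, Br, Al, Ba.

Be is in period 2, group 2; Al is in period 3, group 13; Br is in period 4, group 17; Ba is in period 6, group 2.
Across a period the outer electron is held more tightly (higher IE₁); down a group it sits in a higher shell, more shielded, and comes off more easily.
Neither a single period nor a single group — weigh both effects.
Al > Ba: both effects reinforce here, so Al is clearly the higher of the two.
Be > Al: the two effects oppose for this pair; the down-group effect wins (900 vs 578 kJ/mol).
Br > Be: the two effects oppose for this pair; the across-period effect wins (1140 vs 900 kJ/mol).
For reference (kJ/mol): Be 900, Al 578, Br 1140, Ba 503.
So from highest to lowest: Br > Be > Al > Ba.

Br > Be > Al > Ba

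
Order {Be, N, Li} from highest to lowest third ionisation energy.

Be > Li > N

IE_3 is the cost of taking one more electron from the +2 cation: Be²⁺ is the bare [He] core; N²⁺ still has 3 valence electrons; Li²⁺ is already 1 electron into the core.
Pulling an electron out of a noble-gas core costs far more than removing a remaining valence electron, so Li and Be sit at the high end of IE_3.
The numbers (kJ/mol): Be 14849, N 4578, Li 11815.
So the third ionization energies run N < Li < Be.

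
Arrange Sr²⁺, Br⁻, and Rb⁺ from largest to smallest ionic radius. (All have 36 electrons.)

Br⁻ > Rb⁺ > Sr²⁺

All of these have 36 electrons, so size is governed by nuclear charge alone: the more protons, the stronger the pull on the same electron cloud, and the smaller the ion.
Nuclear charges: Sr²⁺ (Z=38), Rb⁺ (Z=37), Br⁻ (Z=35).
Largest to smallest: Br⁻ > Rb⁺ > Sr²⁺.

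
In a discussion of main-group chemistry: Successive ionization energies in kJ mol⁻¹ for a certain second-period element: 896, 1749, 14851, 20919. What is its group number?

Look for the largest jump between consecutive ionization energies: IE3/IE2 ≈ 8.5, far larger than any earlier ratio.
That jump marks the point where a core electron is being removed. So the atom has 2 valence electrons.
A main-group element with 2 valence electrons is in group 2.

Group 2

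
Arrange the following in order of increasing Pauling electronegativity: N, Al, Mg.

N is in period 2, group 15; Mg is in period 3, group 2; Al is in period 3, group 13.
Smaller atoms with higher effective nuclear charge are more electronegative.
Neither a single period nor a single group — weigh both effects.
Al > Mg: Al lies to the right of Mg in period 3, so the across-period effect alone puts Al higher.
N > Al: relative to Al, both the across-period and down-group shifts push N's electronegativity up.
For reference (Pauling): N 3.04, Mg 1.31, Al 1.61.
So from lowest to highest: Mg < Al < N.

Mg < Al < N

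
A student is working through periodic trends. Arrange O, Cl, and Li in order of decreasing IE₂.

Li > O > Cl

The second ionization energy removes an electron from the +1 ion. For each element: O⁺ still has 5 valence electrons; Cl⁺ still has 6 valence electrons; Li⁺ is the bare [He] core.
Breaking into a closed-shell core is much more expensive than removing a leftover valence electron — Li has the largest IE_2 here.
Valence configurations: O⁺ [He]2s²2p³, Cl⁺ [Ne]3s²3p⁴.
Approximate IE_2 values (kJ/mol): O 3388, Cl 2298, Li 7298.
So the second ionization energies run Cl < O < Li.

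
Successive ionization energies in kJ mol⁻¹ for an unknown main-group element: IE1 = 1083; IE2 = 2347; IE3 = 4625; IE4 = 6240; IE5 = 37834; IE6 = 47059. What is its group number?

Look for the largest jump between consecutive ionization energies: IE5/IE4 ≈ 6.1, far larger than any earlier ratio.
That jump marks the point where a core electron is being removed. So the atom has 4 valence electrons.
A main-group element with 4 valence electrons is in group 14.

Group 14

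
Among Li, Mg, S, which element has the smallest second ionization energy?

Mg

After 1 electron has been removed, what remains? Li⁺ is the bare [He] core; Mg⁺ still has 1 valence electron; S⁺ still has 5 valence electrons.
Core electrons are held far more tightly than valence electrons, so Li tops the IE_2 order.
Valence configurations: Mg⁺ [Ne]3s¹, S⁺ [Ne]3s²3p³.
Approximate IE_2 values (kJ/mol): Li 7298, Mg 1451, S 2252.
Overall IE_2 order: Mg < S < Li.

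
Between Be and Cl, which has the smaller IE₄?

Cl

IE_4 is the cost of taking one more electron from the +3 cation: Be³⁺ is already 1 electron into the core; Cl³⁺ still has 4 valence electrons.
Breaking into a closed-shell core is much more expensive than removing a leftover valence electron — Be has the largest IE_4 here.
Tabulated IE_4 (kJ/mol): Be 21007, Cl 5159.
So the fourth ionization energies run Cl < Be.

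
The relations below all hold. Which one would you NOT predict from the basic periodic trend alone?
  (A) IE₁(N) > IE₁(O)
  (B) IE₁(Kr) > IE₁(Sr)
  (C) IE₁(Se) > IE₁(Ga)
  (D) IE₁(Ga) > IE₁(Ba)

(A)

The general trend: first ionisation energy increases across a period and decreases down a group.
(A) N (period 2, group 15) vs O (period 2, group 16): the stated order contradicts the simple trend.
(B) Kr (period 4, group 18) vs Sr (period 5, group 2): the stated order agrees with the simple trend.
(C) Se (period 4, group 16) vs Ga (period 4, group 13): the stated order agrees with the simple trend.
(D) Ga (period 4, group 13) vs Ba (period 6, group 2): the stated order agrees with the simple trend.
The exception is (A): pairing an electron in O's 2p⁴ costs repulsion energy, so O ionizes more easily than half-filled N (2p³).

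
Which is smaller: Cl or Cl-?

Cl

Forming Cl- adds 1 electron to Cl. More electron–electron repulsion in the same shell, with unchanged nuclear charge, lets the cloud expand.
An anion is larger than its parent atom: Cl- > Cl.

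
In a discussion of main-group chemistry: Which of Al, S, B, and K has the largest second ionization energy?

Consider each +1 ion: Al⁺ still has 2 valence electrons; S⁺ still has 5 valence electrons; B⁺ still has 2 valence electrons; K⁺ is the bare [Ar] core.
Breaking into a closed-shell core is much more expensive than removing a leftover valence electron — K has the largest IE_2 here.
Valence configurations: Al⁺ [Ne]3s², S⁺ [Ne]3s²3p³, B⁺ [He]2s².
Tabulated IE_2 (kJ/mol): Al 1817, S 2252, B 2427, K 3052.
Hence IE_2: Al < S < B < K.

K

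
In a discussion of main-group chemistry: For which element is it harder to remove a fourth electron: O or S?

O

The fourth ionization energy removes an electron from the +3 ion. For each element: O³⁺ still has 3 valence electrons; S³⁺ still has 3 valence electrons.
All are still removing valence electrons, so compare the +3 ions as you would atoms: IE_4 generally rises across a period (higher Z_eff) and falls down a group (larger shell), subject to the usual subshell exceptions.
Valence configurations: O³⁺ [He]2s²2p¹, S³⁺ [Ne]3s²3p¹.
Tabulated IE_4 (kJ/mol): O 7469, S 4556.
So the fourth ionization energies run S < O.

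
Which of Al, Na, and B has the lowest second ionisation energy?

IE_2 is the cost of taking one more electron from the +1 cation: Al⁺ still has 2 valence electrons; Na⁺ is the bare [Ne] core; B⁺ still has 2 valence electrons.
Core electrons are held far more tightly than valence electrons, so Na tops the IE_2 order.
Valence configurations: Al⁺ [Ne]3s², B⁺ [He]2s².
Approximate IE_2 values (kJ/mol): Al 1817, Na 4562, B 2427.
Overall IE_2 order: Al < B < Na.

Al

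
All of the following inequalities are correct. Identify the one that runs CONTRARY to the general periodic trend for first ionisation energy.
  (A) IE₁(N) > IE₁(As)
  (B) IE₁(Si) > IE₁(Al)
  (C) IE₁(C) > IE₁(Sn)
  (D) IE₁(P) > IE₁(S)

(D)

The general trend: first ionisation energy increases across a period and decreases down a group.
(A) N (period 2, group 15) vs As (period 4, group 15): the stated order agrees with the simple trend.
(B) Si (period 3, group 14) vs Al (period 3, group 13): the stated order agrees with the simple trend.
(C) C (period 2, group 14) vs Sn (period 5, group 14): the stated order agrees with the simple trend.
(D) P (period 3, group 15) vs S (period 3, group 16): the stated order contradicts the simple trend.
The exception is (D): S (3p⁴) ionizes more easily than half-filled P (3p³) because the paired 3p electron in S is pushed out by e⁻–e⁻ repulsion.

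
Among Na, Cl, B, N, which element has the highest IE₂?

Na

After 1 electron has been removed, what remains? Na⁺ is the bare [Ne] core; Cl⁺ still has 6 valence electrons; B⁺ still has 2 valence electrons; N⁺ still has 4 valence electrons.
Breaking into a closed-shell core is much more expensive than removing a leftover valence electron — Na has the largest IE_2 here.
Valence configurations: Cl⁺ [Ne]3s²3p⁴, B⁺ [He]2s², N⁺ [He]2s²2p².
Tabulated IE_2 (kJ/mol): Na 4562, Cl 2298, B 2427, N 2856.
Overall IE_2 order: Cl < B < N < Na.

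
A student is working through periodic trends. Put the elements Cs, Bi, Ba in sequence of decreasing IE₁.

Bi > Ba > Cs

IE₁ increases left→right with effective nuclear charge and decreases top→bottom as the valence shell moves farther out.
All lie in period 6, so first ionization energy increases left to right.
So from highest to lowest: Bi > Ba > Cs.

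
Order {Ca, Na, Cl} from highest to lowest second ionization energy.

Na > Cl > Ca

The second ionization energy removes an electron from the +1 ion. For each element: Ca⁺ still has 1 valence electron; Na⁺ is the bare [Ne] core; Cl⁺ still has 6 valence electrons.
Pulling an electron out of a noble-gas core costs far more than removing a remaining valence electron, so Na sits at the high end of IE_2.
Valence configurations: Ca⁺ [Ar]4s¹, Cl⁺ [Ne]3s²3p⁴.
The numbers (kJ/mol): Ca 1145, Na 4562, Cl 2298.
Hence IE_2: Ca < Cl < Na.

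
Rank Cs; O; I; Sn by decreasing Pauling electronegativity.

O is in period 2, group 16; Sn is in period 5, group 14; I is in period 5, group 17; Cs is in period 6, group 1.
Atoms toward the upper right of the periodic table pull bonding electrons most strongly.
Here both period and group differ, so the two effects have to be weighed against each other.
Sn > Cs: both effects reinforce here, so Sn is clearly the higher of the two.
I > Sn: I lies to the right of Sn in period 5, so the across-period effect alone puts I higher.
O > I: the two effects oppose for this pair; the down-group effect wins (3.44 vs 2.66).
Approximate values (Pauling): O 3.44, Sn 1.96, I 2.66, Cs 0.79.
So from highest to lowest: O > I > Sn > Cs.

O > I > Sn > Cs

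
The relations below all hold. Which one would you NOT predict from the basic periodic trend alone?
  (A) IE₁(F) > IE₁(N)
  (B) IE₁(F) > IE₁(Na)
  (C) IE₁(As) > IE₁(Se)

(C)

The general trend: first ionization energy increases across a period and decreases down a group.
(A) F (period 2, group 17) vs N (period 2, group 15): the stated order agrees with the simple trend.
(B) F (period 2, group 17) vs Na (period 3, group 1): the stated order agrees with the simple trend.
(C) As (period 4, group 15) vs Se (period 4, group 16): the stated order contradicts the simple trend.
The exception is (C): Se (4p⁴) ionizes more easily than half-filled As (4p³).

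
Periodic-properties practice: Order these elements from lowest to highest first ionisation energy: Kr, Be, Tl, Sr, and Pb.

Be is in period 2, group 2; Kr is in period 4, group 18; Sr is in period 5, group 2; Tl is in period 6, group 13; Pb is in period 6, group 14.
Across a period the outer electron is held more tightly (higher IE₁); down a group it sits in a higher shell, more shielded, and comes off more easily.
Here both period and group differ, so the two effects have to be weighed against each other.
Tl > Sr: period and group pull opposite ways; the across-period shift dominates (589 vs 550 kJ/mol).
Pb > Tl: Pb lies to the right of Tl in period 6, so the across-period effect alone puts Pb higher.
Be > Pb: period and group pull opposite ways; the down-group shift dominates (900 vs 716 kJ/mol).
Kr > Be: period and group pull opposite ways; the across-period shift dominates (1351 vs 900 kJ/mol).
For reference (kJ/mol): Be 900, Kr 1351, Sr 550, Tl 589, Pb 716.
So from lowest to highest: Sr < Tl < Pb < Be < Kr.

Sr < Tl < Pb < Be < Kr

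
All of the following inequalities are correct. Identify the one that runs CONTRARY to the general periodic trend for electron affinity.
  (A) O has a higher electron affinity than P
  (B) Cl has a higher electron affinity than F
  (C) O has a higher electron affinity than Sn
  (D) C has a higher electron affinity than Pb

The general trend: electron affinity increases across a period and decreases down a group.
(A) O (period 2, group 16) vs P (period 3, group 15): the stated order agrees with the simple trend.
(B) Cl (period 3, group 17) vs F (period 2, group 17): the stated order contradicts the simple trend.
(C) O (period 2, group 16) vs Sn (period 5, group 14): the stated order agrees with the simple trend.
(D) C (period 2, group 14) vs Pb (period 6, group 14): the stated order agrees with the simple trend.
The exception is (B): F's small 2p subshell makes the incoming electron feel strong e⁻–e⁻ repulsion, so Cl actually releases more energy on gaining an electron.

(B)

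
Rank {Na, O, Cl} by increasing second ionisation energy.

Cl < O < Na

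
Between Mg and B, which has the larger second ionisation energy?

B

IE_2 is the cost of taking one more electron from the +1 cation: Mg⁺ still has 1 valence electron; B⁺ still has 2 valence electrons.
All are still removing valence electrons, so compare the +1 ions as you would atoms: IE_2 generally rises across a period (higher Z_eff) and falls down a group (larger shell), subject to the usual subshell exceptions.
Valence configurations: Mg⁺ [Ne]3s¹, B⁺ [He]2s².
Tabulated IE_2 (kJ/mol): Mg 1451, B 2427.
Overall IE_2 order: Mg < B.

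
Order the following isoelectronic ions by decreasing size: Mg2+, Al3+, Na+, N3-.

N3-, Na+, Mg2+, Al3+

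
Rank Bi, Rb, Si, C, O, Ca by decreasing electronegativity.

O > C > Bi > Si > Ca > Rb

EN rises left→right (higher Z_eff, smaller atoms) and falls top→bottom (larger, more shielded atoms).
These span different periods and groups, so the two trends combine.
Ca > Rb: relative to Rb, both the across-period and down-group shifts push Ca's electronegativity up.
Si > Ca: relative to Ca, both the across-period and down-group shifts push Si's electronegativity up.
Bi > Si: period and group pull opposite ways; the across-period shift dominates (2.02 vs 1.90).
C > Bi: period and group pull opposite ways; the down-group shift dominates (2.55 vs 2.02).
O > C: both are in period 2; the period trend gives O the larger value.
For reference (Pauling): C 2.55, O 3.44, Si 1.90, Ca 1.00, Rb 0.82, Bi 2.02.
So from highest to lowest: O > C > Bi > Si > Ca > Rb.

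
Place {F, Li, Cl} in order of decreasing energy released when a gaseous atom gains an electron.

Li is in period 2, group 1; F is in period 2, group 17; Cl is in period 3, group 17.
EA tends to increase across a period and decrease down a group, though the pattern is less regular than for IE or radius.
Here both period and group differ, so the two effects have to be weighed against each other.
F > Li: both are in period 2; the period trend gives F the larger value.
Cl > F: this pair runs against the simple trend — see the exception note.
Note the exception: Cl has a higher electron affinity than F, contrary to the simple trend — F's small 2p subshell makes the incoming electron feel strong e⁻–e⁻ repulsion, so Cl actually releases more energy on gaining an electron.
For reference (kJ/mol): Li 60, F 328, Cl 349.
So from highest to lowest: Cl > F > Li.

Cl > F > Li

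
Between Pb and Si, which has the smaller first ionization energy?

Pb

Si is in period 3, group 14; Pb is in period 6, group 14.
Removing the outermost electron gets harder across a period and easier down a group.
All are in group 14, so first ionization energy increases up the group.
So Pb has the smaller first ionization energy (Pb < Si).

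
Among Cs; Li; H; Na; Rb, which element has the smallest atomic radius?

H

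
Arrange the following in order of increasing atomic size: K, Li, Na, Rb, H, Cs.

H is in period 1, group 1; Li is in period 2, group 1; Na is in period 3, group 1; K is in period 4, group 1; Rb is in period 5, group 1; Cs is in period 6, group 1.
Moving right in a period, electrons are added to the same shell under a stronger nuclear pull, so atoms get smaller; moving down, a new shell is opened and atoms get larger.
All are in group 1, so atomic radius increases down the group.
So from smallest to largest: H < Li < Na < K < Rb < Cs.

H, Li, Na, K, Rb, Cs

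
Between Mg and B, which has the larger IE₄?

B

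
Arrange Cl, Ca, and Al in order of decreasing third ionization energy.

Ca, Cl, Al

The third ionization energy removes an electron from the +2 ion. For each element: Cl²⁺ still has 5 valence electrons; Ca²⁺ is the bare [Ar] core; Al²⁺ still has 1 valence electron.
Core electrons are held far more tightly than valence electrons, so Ca tops the IE_3 order.
Valence configurations: Cl²⁺ [Ne]3s²3p³, Al²⁺ [Ne]3s¹.
The numbers (kJ/mol): Cl 3822, Ca 4912, Al 2745.
Overall IE_3 order: Al < Cl < Ca.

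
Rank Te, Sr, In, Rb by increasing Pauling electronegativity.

Rb < Sr < In < Te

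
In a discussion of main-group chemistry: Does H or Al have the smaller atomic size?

H

H is in period 1, group 1; Al is in period 3, group 13.
Atomic radius shrinks across a period as nuclear charge pulls the same shell inward, and grows down a group as new shells are added.
These span different periods and groups, so the two trends combine.
Al > H: period and group pull opposite ways; the down-group shift dominates (126 vs 32 pm).
For reference (pm): H 32, Al 126.
So H has the smaller atomic size (H < Al).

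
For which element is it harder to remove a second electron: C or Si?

C

IE_2 is the cost of taking one more electron from the +1 cation: C⁺ still has 3 valence electrons; Si⁺ still has 3 valence electrons.
All are still removing valence electrons, so compare the +1 ions as you would atoms: IE_2 generally rises across a period (higher Z_eff) and falls down a group (larger shell), subject to the usual subshell exceptions.
Valence configurations: C⁺ [He]2s²2p¹, Si⁺ [Ne]3s²3p¹.
Approximate IE_2 values (kJ/mol): C 2353, Si 1577.
Putting it together, IE_2: Si < C.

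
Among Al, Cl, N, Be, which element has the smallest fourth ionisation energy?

After 3 electrons have been removed, what remains? Al³⁺ is the bare [Ne] core; Cl³⁺ still has 4 valence electrons; N³⁺ still has 2 valence electrons; Be³⁺ is already 1 electron into the core.
Pulling an electron out of a noble-gas core costs far more than removing a remaining valence electron, so Al and Be sit at the high end of IE_4.
Valence configurations: Cl³⁺ [Ne]3s²3p², N³⁺ [He]2s².
Tabulated IE_4 (kJ/mol): Al 11577, Cl 5159, N 7475, Be 21007.
Overall IE_4 order: Cl < N < Al < Be.

Cl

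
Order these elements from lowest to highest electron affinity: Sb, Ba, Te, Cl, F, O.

Ba < Sb < O < Te < F < Cl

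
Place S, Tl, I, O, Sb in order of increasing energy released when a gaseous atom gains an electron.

Adding an electron releases more energy for atoms nearer the top right (short of the noble gases).
These span different periods and groups, so the two trends combine.
Sb > Tl: both effects reinforce here, so Sb is clearly the higher of the two.
O > Sb: relative to Sb, both the across-period and down-group shifts push O's electron affinity up.
S > O: this pair runs against the simple trend — see the exception note.
I > S: the two effects oppose for this pair; the across-period effect wins (295 vs 200 kJ/mol).
Note the exception: S has a higher electron affinity than O, contrary to the simple trend — the compact 2p subshell of O repels the added electron more than S's larger 3p does.
Tabulated electron affinity (kJ/mol): O 141, S 200, Sb 103, I 295, Tl 19.
So from lowest to highest: Tl < Sb < O < S < I.

Tl < Sb < O < S < I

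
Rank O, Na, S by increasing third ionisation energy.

After 2 electrons have been removed, what remains? O²⁺ still has 4 valence electrons; Na²⁺ is already 1 electron into the core; S²⁺ still has 4 valence electrons.
Breaking into a closed-shell core is much more expensive than removing a leftover valence electron — Na has the largest IE_3 here.
Valence configurations: O²⁺ [He]2s²2p², S²⁺ [Ne]3s²3p².
Approximate IE_3 values (kJ/mol): O 5300, Na 6910, S 3357.
Putting it together, IE_3: S < O < Na.

S < O < Na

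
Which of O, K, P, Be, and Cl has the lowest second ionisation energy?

Consider each +1 ion: O⁺ still has 5 valence electrons; K⁺ is the bare [Ar] core; P⁺ still has 4 valence electrons; Be⁺ still has 1 valence electron; Cl⁺ still has 6 valence electrons.
Usually core removal costs more than valence removal, but here the competition is close: a tightly held n=2 valence electron can cost more to remove than an n=3 core electron, so the actual values have to decide it.
Valence configurations: O⁺ [He]2s²2p³, P⁺ [Ne]3s²3p², Be⁺ [He]2s¹, Cl⁺ [Ne]3s²3p⁴.
Approximate IE_2 values (kJ/mol): O 3388, K 3052, P 1907, Be 1757, Cl 2298.
Hence IE_2: Be < P < Cl < K < O.

Be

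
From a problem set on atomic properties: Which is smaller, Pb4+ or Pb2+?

Both ions have Z = 82 protons, but Pb4+ has lost more electrons, so its remaining electrons feel a larger effective nuclear charge per electron and are pulled in more tightly.
Higher positive charge → smaller ion, so Pb2+ > Pb4+.

Pb4+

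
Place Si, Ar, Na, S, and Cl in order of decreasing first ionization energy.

Na is in period 3, group 1; Si is in period 3, group 14; S is in period 3, group 16; Cl is in period 3, group 17; Ar is in period 3, group 18.
Removing the outermost electron gets harder across a period and easier down a group.
All lie in period 3, so first ionization energy increases left to right.
So from highest to lowest: Ar > Cl > S > Si > Na.

Ar, Cl, S, Si, Na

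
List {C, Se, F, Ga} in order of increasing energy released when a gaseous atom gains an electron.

C is in period 2, group 14; F is in period 2, group 17; Ga is in period 4, group 13; Se is in period 4, group 16.
EA tends to increase across a period and decrease down a group, though the pattern is less regular than for IE or radius.
Neither a single period nor a single group — weigh both effects.
C > Ga: relative to Ga, both the across-period and down-group shifts push C's electron affinity up.
Se > C: period and group pull opposite ways; the across-period shift dominates (195 vs 122 kJ/mol).
F > Se: both effects reinforce here, so F is clearly the higher of the two.
For reference (kJ/mol): C 122, F 328, Ga 29, Se 195.
So from lowest to highest: Ga < C < Se < F.

Ga < C < Se < F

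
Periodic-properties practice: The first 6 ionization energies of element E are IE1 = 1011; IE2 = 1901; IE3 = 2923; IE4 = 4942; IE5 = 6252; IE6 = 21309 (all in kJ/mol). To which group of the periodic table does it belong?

Group 15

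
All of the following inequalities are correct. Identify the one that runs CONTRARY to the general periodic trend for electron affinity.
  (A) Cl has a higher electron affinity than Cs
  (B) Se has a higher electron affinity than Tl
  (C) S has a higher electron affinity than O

The general trend: electron affinity increases across a period and decreases down a group.
(A) Cl (period 3, group 17) vs Cs (period 6, group 1): the stated order agrees with the simple trend.
(B) Se (period 4, group 16) vs Tl (period 6, group 13): the stated order agrees with the simple trend.
(C) S (period 3, group 16) vs O (period 2, group 16): the stated order contradicts the simple trend.
The exception is (C): the compact 2p subshell of O repels the added electron more than S's larger 3p does.

(C)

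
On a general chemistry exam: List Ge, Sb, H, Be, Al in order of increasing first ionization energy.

H is in period 1, group 1; Be is in period 2, group 2; Al is in period 3, group 13; Ge is in period 4, group 14; Sb is in period 5, group 15.
Across a period the outer electron is held more tightly (higher IE₁); down a group it sits in a higher shell, more shielded, and comes off more easily.
A diagonal step moves right (one effect) and down (the opposite effect) at once.
Ge > Al: the two effects oppose for this pair; the across-period effect wins (762 vs 578 kJ/mol).
Sb > Ge: period and group pull opposite ways; the across-period shift dominates (831 vs 762 kJ/mol).
Be > Sb: the two effects oppose for this pair; the down-group effect wins (900 vs 831 kJ/mol).
H > Be: the two effects oppose for this pair; the down-group effect wins (1312 vs 900 kJ/mol).
Approximate values (kJ/mol): H 1312, Be 900, Al 578, Ge 762, Sb 831.
So from lowest to highest: Al < Ge < Sb < Be < H.

Al, Ge, Sb, Be, H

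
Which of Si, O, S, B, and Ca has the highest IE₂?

After 1 electron has been removed, what remains? Si⁺ still has 3 valence electrons; O⁺ still has 5 valence electrons; S⁺ still has 5 valence electrons; B⁺ still has 2 valence electrons; Ca⁺ still has 1 valence electron.
All are still removing valence electrons, so compare the +1 ions as you would atoms: IE_2 generally rises across a period (higher Z_eff) and falls down a group (larger shell), subject to the usual subshell exceptions.
Valence configurations: Si⁺ [Ne]3s²3p¹, O⁺ [He]2s²2p³, S⁺ [Ne]3s²3p³, B⁺ [He]2s², Ca⁺ [Ar]4s¹.
The numbers (kJ/mol): Si 1577, O 3388, S 2252, B 2427, Ca 1145.
Overall IE_2 order: Ca < Si < S < B < O.

O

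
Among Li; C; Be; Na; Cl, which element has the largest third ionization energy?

Consider each +2 ion: Li²⁺ is already 1 electron into the core; C²⁺ still has 2 valence electrons; Be²⁺ is the bare [He] core; Na²⁺ is already 1 electron into the core; Cl²⁺ still has 5 valence electrons.
Breaking into a closed-shell core is much more expensive than removing a leftover valence electron — Na, Li and Be have the largest IE_3 here.
Valence configurations: C²⁺ [He]2s², Cl²⁺ [Ne]3s²3p³.
Approximate IE_3 values (kJ/mol): Li 11815, C 4620, Be 14849, Na 6910, Cl 3822.
So the third ionization energies run Cl < C < Na < Li < Be.

Be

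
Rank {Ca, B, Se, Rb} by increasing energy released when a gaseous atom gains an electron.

Electron affinity generally becomes more exothermic across a period toward the halogens and less exothermic down a group.
Neither a single period nor a single group — weigh both effects.
B > Ca: both effects reinforce here, so B is clearly the higher of the two.
Rb > B: this pair runs against the simple trend — see the exception note.
Se > Rb: both effects reinforce here, so Se is clearly the higher of the two.
Note the exception: Rb has a higher electron affinity than B, contrary to the simple trend — B's ns²np¹ configuration gives only a small electron affinity — the sparsely filled np subshell binds an added electron weakly.
Note the exception: Rb has a higher electron affinity than Ca, contrary to the simple trend — adding an electron to Ca (ns²) has to open a new, higher-energy np subshell, which is unfavourable.
For reference (kJ/mol): B 27, Ca 2, Se 195, Rb 47.
So from lowest to highest: Ca < B < Rb < Se.

Ca < B < Rb < Se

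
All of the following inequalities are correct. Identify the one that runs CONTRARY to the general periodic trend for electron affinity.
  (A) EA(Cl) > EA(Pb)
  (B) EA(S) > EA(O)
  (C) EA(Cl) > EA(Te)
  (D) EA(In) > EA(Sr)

(B)

The general trend: electron affinity increases across a period and decreases down a group.
(A) Cl (period 3, group 17) vs Pb (period 6, group 14): the stated order agrees with the simple trend.
(B) S (period 3, group 16) vs O (period 2, group 16): the stated order contradicts the simple trend.
(C) Cl (period 3, group 17) vs Te (period 5, group 16): the stated order agrees with the simple trend.
(D) In (period 5, group 13) vs Sr (period 5, group 2): the stated order agrees with the simple trend.
The exception is (B): the compact 2p subshell of O repels the added electron more than S's larger 3p does.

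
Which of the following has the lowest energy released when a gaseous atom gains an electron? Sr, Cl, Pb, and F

F is in period 2, group 17; Cl is in period 3, group 17; Sr is in period 5, group 2; Pb is in period 6, group 14.
Atoms with high Z_eff and room in the valence shell (especially the halogens) have the most exothermic electron affinities.
Neither a single period nor a single group — weigh both effects.
Pb > Sr: period and group pull opposite ways; the across-period shift dominates (35 vs 5 kJ/mol).
F > Pb: both effects reinforce here, so F is clearly the higher of the two.
Cl > F: this pair runs against the simple trend — see the exception note.
Note the exception: Cl has a higher electron affinity than F, contrary to the simple trend — F's small 2p subshell makes the incoming electron feel strong e⁻–e⁻ repulsion, so Cl actually releases more energy on gaining an electron.
For reference (kJ/mol): F 328, Cl 349, Sr 5, Pb 35.
The lowest energy released when a gaseous atom gains an electron among these belongs to Sr.

Sr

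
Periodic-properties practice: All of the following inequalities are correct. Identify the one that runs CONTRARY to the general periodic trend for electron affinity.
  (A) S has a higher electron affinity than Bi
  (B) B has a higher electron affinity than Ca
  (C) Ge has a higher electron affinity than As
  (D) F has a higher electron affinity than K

(C)

The general trend: electron affinity increases across a period and decreases down a group.
(A) S (period 3, group 16) vs Bi (period 6, group 15): the stated order agrees with the simple trend.
(B) B (period 2, group 13) vs Ca (period 4, group 2): the stated order agrees with the simple trend.
(C) Ge (period 4, group 14) vs As (period 4, group 15): the stated order contradicts the simple trend.
(D) F (period 2, group 17) vs K (period 4, group 1): the stated order agrees with the simple trend.
The exception is (C): adding an electron to As's half-filled 4p³ is unfavourable, so Ge (4p²) has the more exothermic EA.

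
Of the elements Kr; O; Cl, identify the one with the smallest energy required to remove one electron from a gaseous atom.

Cl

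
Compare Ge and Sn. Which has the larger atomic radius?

Ge is in period 4, group 14; Sn is in period 5, group 14.
Moving right in a period, electrons are added to the same shell under a stronger nuclear pull, so atoms get smaller; moving down, a new shell is opened and atoms get larger.
All are in group 14, so atomic radius increases down the group.
So Sn has the larger atomic radius (Sn > Ge).

Sn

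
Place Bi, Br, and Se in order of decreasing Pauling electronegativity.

Se is in period 4, group 16; Br is in period 4, group 17; Bi is in period 6, group 15.
EN rises left→right (higher Z_eff, smaller atoms) and falls top→bottom (larger, more shielded atoms).
These span different periods and groups, so the two trends combine.
Se > Bi: relative to Bi, both the across-period and down-group shifts push Se's electronegativity up.
Br > Se: Br lies to the right of Se in period 4, so the across-period effect alone puts Br higher.
Tabulated electronegativity (Pauling): Se 2.55, Br 2.96, Bi 2.02.
So from highest to lowest: Br > Se > Bi.

Br, Se, Bi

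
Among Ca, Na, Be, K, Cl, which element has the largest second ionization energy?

Consider each +1 ion: Ca⁺ still has 1 valence electron; Na⁺ is the bare [Ne] core; Be⁺ still has 1 valence electron; K⁺ is the bare [Ar] core; Cl⁺ still has 6 valence electrons.
Breaking into a closed-shell core is much more expensive than removing a leftover valence electron — K and Na have the largest IE_2 here.
Valence configurations: Ca⁺ [Ar]4s¹, Be⁺ [He]2s¹, Cl⁺ [Ne]3s²3p⁴.
The numbers (kJ/mol): Ca 1145, Na 4562, Be 1757, K 3052, Cl 2298.
Hence IE_2: Ca < Be < Cl < K < Na.

Na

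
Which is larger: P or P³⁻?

P³⁻

Forming P³⁻ adds 3 electrons to P. More electron–electron repulsion in the same shell, with unchanged nuclear charge, lets the cloud expand.
An anion is larger than its parent atom: P³⁻ > P.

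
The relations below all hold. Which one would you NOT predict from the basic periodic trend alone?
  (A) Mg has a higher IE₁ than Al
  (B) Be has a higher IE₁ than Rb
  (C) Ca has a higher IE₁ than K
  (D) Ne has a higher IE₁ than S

The general trend: IE₁ increases across a period and decreases down a group.
(A) Mg (period 3, group 2) vs Al (period 3, group 13): the stated order contradicts the simple trend.
(B) Be (period 2, group 2) vs Rb (period 5, group 1): the stated order agrees with the simple trend.
(C) Ca (period 4, group 2) vs K (period 4, group 1): the stated order agrees with the simple trend.
(D) Ne (period 2, group 18) vs S (period 3, group 16): the stated order agrees with the simple trend.
The exception is (A): Al's single 3p electron is easier to remove than one from Mg's filled 3s².

(A)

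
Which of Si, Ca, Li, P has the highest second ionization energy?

Li

IE_2 is the cost of taking one more electron from the +1 cation: Si⁺ still has 3 valence electrons; Ca⁺ still has 1 valence electron; Li⁺ is the bare [He] core; P⁺ still has 4 valence electrons.
Pulling an electron out of a noble-gas core costs far more than removing a remaining valence electron, so Li sits at the high end of IE_2.
Valence configurations: Si⁺ [Ne]3s²3p¹, Ca⁺ [Ar]4s¹, P⁺ [Ne]3s²3p².
Approximate IE_2 values (kJ/mol): Si 1577, Ca 1145, Li 7298, P 1907.
Hence IE_2: Ca < Si < P < Li.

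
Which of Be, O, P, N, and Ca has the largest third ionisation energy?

Be

After 2 electrons have been removed, what remains? Be²⁺ is the bare [He] core; O²⁺ still has 4 valence electrons; P²⁺ still has 3 valence electrons; N²⁺ still has 3 valence electrons; Ca²⁺ is the bare [Ar] core.
Usually core removal costs more than valence removal, but here the competition is close: a tightly held n=2 valence electron can cost more to remove than an n=3 core electron, so the actual values have to decide it.
Valence configurations: O²⁺ [He]2s²2p², P²⁺ [Ne]3s²3p¹, N²⁺ [He]2s²2p¹.
Tabulated IE_3 (kJ/mol): Be 14849, O 5300, P 2914, N 4578, Ca 4912.
So the third ionization energies run P < N < Ca < O < Be.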